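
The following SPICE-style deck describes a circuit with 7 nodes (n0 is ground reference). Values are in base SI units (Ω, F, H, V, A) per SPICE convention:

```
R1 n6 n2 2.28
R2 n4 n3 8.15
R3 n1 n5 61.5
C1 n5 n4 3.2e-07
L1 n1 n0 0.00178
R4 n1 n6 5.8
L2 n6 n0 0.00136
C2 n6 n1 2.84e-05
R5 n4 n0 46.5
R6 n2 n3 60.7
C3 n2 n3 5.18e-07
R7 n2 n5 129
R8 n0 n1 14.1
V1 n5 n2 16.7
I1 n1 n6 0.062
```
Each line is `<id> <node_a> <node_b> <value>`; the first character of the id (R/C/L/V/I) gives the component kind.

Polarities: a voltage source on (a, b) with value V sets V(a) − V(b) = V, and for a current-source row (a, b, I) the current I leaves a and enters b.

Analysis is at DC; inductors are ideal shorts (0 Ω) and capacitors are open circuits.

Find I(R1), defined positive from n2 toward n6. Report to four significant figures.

MNA unknowns: 6 node voltages V₁..V_6 plus 3 source currents (L1, L2, V1)
R1: Y=0.4386 on G[6,2]
R2: Y=0.1227 on G[4,3]
R3: Y=0.01626 on G[1,5]
C1: Y=0.000 on G[5,4]
L1: row V1−V0=0, i_L1 at 1,0
R4: Y=0.1724 on G[1,6]
L2: row V6−V0=0, i_L2 at 6,0
C2: Y=0.000 on G[6,1]
R5: Y=0.02151 on G[4,0]
R6: Y=0.01647 on G[2,3]
C3: Y=0.000 on G[2,3]
R7: Y=0.007752 on G[2,5]
R8: Y=0.07092 on G[0,1]
V1: row V5−V2=16.7, i_V1 at 5,2
I1: z[1]−=0.062, z[6]+=0.062
solve → V1=0.000, V2=-0.5858, V3=-0.2775, V4=-0.2362, V5=16.11, V6=0.000
aux → i_L1=0.2000, i_L2=-0.1949, i_V1=-0.3915

-0.2569 A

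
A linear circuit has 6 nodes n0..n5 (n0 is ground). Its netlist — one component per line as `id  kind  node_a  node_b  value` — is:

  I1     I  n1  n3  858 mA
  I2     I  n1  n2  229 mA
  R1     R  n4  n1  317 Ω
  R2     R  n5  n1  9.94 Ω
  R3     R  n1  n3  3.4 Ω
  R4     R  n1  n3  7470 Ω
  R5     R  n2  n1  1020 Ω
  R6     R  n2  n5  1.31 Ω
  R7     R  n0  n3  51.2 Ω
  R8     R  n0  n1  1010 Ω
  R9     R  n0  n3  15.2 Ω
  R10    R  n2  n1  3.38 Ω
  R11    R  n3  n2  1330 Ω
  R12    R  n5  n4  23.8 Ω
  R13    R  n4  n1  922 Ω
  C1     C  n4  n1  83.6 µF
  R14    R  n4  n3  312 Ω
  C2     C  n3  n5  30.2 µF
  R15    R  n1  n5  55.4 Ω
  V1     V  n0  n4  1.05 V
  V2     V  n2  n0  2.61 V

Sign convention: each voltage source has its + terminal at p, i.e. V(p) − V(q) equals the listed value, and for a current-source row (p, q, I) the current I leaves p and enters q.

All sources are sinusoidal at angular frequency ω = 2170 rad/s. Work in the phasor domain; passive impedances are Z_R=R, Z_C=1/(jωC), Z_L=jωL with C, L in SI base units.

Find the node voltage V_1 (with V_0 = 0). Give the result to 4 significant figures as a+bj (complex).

0.8880-0.7894j V

Element admittances at ω=2170 rad/s:
  I1: injects 0.858 A into n3 (from n1)
  I2: injects 0.229 A into n2 (from n1)
  Y(R1) = 0.003155+0.000j S between n4,n1
  Y(R2) = 0.1006+0.000j S between n5,n1
  Y(R3) = 0.2941+0.000j S between n1,n3
  Y(R4) = 0.0001339+0.000j S between n1,n3
  Y(R5) = 0.0009804+0.000j S between n2,n1
  Y(R6) = 0.7634+0.000j S between n2,n5
  Y(R7) = 0.01953+0.000j S between n0,n3
  Y(R8) = 0.0009901+0.000j S between n0,n1
  Y(R9) = 0.06579+0.000j S between n0,n3
  Y(R10) = 0.2959+0.000j S between n2,n1
  Y(R11) = 0.0007519+0.000j S between n3,n2
  Y(R12) = 0.04202+0.000j S between n5,n4
  Y(R13) = 0.001085+0.000j S between n4,n1
  Y(C1) = 0.000+0.1814j S between n4,n1
  Y(R14) = 0.003205+0.000j S between n4,n3
  Y(C2) = 0.000+0.06553j S between n3,n5
  Y(R15) = 0.01805+0.000j S between n1,n5
  V1: constraint V(n0)−V(n4) = 1.05
  V2: constraint V(n2)−V(n0) = 2.61
Assemble and solve the 7×7 MNA system:
  V(n1)=0.8880-0.7894j  V(n2)=2.610+0.000j  V(n3)=2.806-0.6977j  V(n4)=-1.050+0.000j  V(n5)=2.267-0.06314j
  i(V1)=-0.3032-0.3433j  i(V2)=-0.5435-0.2830j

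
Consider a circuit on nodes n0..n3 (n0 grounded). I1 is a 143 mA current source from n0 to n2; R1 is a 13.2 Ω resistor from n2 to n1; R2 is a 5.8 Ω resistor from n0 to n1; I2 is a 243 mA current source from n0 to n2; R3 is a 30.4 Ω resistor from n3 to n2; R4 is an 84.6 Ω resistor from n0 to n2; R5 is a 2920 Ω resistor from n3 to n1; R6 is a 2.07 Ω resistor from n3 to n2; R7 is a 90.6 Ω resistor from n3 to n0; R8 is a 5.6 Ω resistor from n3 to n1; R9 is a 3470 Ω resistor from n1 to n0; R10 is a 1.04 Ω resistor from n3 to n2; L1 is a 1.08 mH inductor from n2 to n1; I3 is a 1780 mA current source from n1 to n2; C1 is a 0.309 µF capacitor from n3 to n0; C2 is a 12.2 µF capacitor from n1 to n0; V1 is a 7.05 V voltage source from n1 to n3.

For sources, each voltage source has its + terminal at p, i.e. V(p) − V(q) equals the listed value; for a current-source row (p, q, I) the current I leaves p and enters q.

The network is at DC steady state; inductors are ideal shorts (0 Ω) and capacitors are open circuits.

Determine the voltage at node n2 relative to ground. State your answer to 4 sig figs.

2.372 V

Element admittances at DC:
  I1: injects 0.143 A into n2 (from n0)
  Y(R1) = 0.07576 S between n2,n1
  Y(R2) = 0.1724 S between n0,n1
  I2: injects 0.243 A into n2 (from n0)
  Y(R3) = 0.03289 S between n3,n2
  Y(R4) = 0.01182 S between n0,n2
  Y(R5) = 0.0003425 S between n3,n1
  Y(R6) = 0.4831 S between n3,n2
  Y(R7) = 0.01104 S between n3,n0
  Y(R8) = 0.1786 S between n3,n1
  Y(R9) = 0.0002882 S between n1,n0
  Y(R10) = 0.9615 S between n3,n2
  L1: short n2↔n1 (DC inductor)
  I3: injects 1.78 A into n2 (from n1)
  Y(C1) = 0.000 S between n3,n0
  Y(C2) = 0.000 S between n1,n0
  V1: constraint V(n1)−V(n3) = 7.05
Assemble and solve the 5×5 MNA system:
  V(n1)=2.372  V(n2)=2.372  V(n3)=-4.678
  i(L1)=-8.279  i(V1)=-11.73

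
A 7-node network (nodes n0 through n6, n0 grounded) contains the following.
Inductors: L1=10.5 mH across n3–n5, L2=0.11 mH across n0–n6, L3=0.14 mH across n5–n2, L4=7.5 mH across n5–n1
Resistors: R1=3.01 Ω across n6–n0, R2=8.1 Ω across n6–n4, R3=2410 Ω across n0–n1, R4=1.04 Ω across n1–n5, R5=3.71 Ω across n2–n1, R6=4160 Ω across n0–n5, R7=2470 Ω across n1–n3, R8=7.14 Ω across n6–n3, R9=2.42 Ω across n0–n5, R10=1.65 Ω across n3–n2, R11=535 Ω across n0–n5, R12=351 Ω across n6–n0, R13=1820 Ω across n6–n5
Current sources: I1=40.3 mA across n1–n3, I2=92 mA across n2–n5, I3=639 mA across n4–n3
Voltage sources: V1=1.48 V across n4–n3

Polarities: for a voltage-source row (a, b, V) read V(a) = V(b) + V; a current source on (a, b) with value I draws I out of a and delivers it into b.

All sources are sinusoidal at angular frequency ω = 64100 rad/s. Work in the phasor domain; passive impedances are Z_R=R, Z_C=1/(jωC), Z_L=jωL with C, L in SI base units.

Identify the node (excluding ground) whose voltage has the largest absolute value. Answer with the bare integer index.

Element admittances at ω=64100 rad/s:
  Y(L1) = 0.000-0.001486j S between n3,n5
  Y(R1) = 0.3322+0.000j S between n6,n0
  Y(R2) = 0.1235+0.000j S between n6,n4
  Y(R3) = 0.0004149+0.000j S between n0,n1
  Y(L2) = 0.000-0.1418j S between n0,n6
  I1: injects 0.0403 A into n3 (from n1)
  Y(R4) = 0.9615+0.000j S between n1,n5
  Y(R5) = 0.2695+0.000j S between n2,n1
  Y(R6) = 0.0002404+0.000j S between n0,n5
  Y(R7) = 0.0004049+0.000j S between n1,n3
  Y(R8) = 0.1401+0.000j S between n6,n3
  Y(R9) = 0.4132+0.000j S between n0,n5
  Y(R10) = 0.6061+0.000j S between n3,n2
  Y(L3) = 0.000-0.1114j S between n5,n2
  I2: injects 0.092 A into n5 (from n2)
  I3: injects 0.639 A into n3 (from n4)
  Y(R11) = 0.001869+0.000j S between n0,n5
  Y(L4) = 0.000-0.002080j S between n5,n1
  Y(R12) = 0.002849+0.000j S between n6,n0
  Y(R13) = 0.0005495+0.000j S between n6,n5
  V1: constraint V(n4)−V(n3) = 1.48
Assemble and solve the 7×7 MNA system:
  V(n1)=-0.1998+0.01021j  V(n2)=-0.4662-0.09035j  V(n3)=-0.4566-0.06465j  V(n4)=1.023-0.06465j  V(n5)=-0.08322+0.03869j  V(n6)=0.1049-0.003567j
  i(V1)=-0.7524+0.007541j

4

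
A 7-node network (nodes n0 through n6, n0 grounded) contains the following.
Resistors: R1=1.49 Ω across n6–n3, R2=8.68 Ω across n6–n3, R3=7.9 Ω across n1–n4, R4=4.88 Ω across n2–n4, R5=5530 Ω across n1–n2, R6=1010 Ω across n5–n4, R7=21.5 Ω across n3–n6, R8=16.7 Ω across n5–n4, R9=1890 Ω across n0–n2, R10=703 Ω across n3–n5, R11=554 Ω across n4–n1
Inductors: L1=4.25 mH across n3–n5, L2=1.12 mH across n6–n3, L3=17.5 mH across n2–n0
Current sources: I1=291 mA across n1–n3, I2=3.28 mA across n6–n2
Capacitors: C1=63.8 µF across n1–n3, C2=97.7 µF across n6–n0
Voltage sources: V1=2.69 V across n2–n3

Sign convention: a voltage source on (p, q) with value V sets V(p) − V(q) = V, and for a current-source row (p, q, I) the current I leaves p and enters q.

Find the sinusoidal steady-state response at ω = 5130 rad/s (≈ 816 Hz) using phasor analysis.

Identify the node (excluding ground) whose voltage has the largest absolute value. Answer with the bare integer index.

2

MNA unknowns: 6 node voltages V₁..V_6 plus 1 source current (V1)
R1: Y=0.6711+0.000j on G[6,3]
L1: Y=0.000-0.04587j on G[3,5]
I1: z[1]−=0.291, z[3]+=0.291
L2: Y=0.000-0.1740j on G[6,3]
R2: Y=0.1152+0.000j on G[6,3]
R3: Y=0.1266+0.000j on G[1,4]
I2: z[6]−=0.00328, z[2]+=0.00328
R4: Y=0.2049+0.000j on G[2,4]
C1: Y=0.000+0.3273j on G[1,3]
C2: Y=0.000+0.5012j on G[6,0]
R5: Y=0.0001808+0.000j on G[1,2]
R6: Y=0.0009901+0.000j on G[5,4]
R7: Y=0.04651+0.000j on G[3,6]
L3: Y=0.000-0.01114j on G[2,0]
R8: Y=0.05988+0.000j on G[5,4]
R9: Y=0.0005291+0.000j on G[0,2]
R10: Y=0.001422+0.000j on G[3,5]
R11: Y=0.001805+0.000j on G[4,1]
V1: row V2−V3=2.69, i_V1 at 2,3
solve → V1=0.03243+0.3201j, V2=2.745+0.03926j, V3=0.05522+0.03926j, V4=1.579+0.2624j, V5=0.9168+0.8917j, V6=0.06097+0.003771j
aux → i_V1=-0.2380+0.07633j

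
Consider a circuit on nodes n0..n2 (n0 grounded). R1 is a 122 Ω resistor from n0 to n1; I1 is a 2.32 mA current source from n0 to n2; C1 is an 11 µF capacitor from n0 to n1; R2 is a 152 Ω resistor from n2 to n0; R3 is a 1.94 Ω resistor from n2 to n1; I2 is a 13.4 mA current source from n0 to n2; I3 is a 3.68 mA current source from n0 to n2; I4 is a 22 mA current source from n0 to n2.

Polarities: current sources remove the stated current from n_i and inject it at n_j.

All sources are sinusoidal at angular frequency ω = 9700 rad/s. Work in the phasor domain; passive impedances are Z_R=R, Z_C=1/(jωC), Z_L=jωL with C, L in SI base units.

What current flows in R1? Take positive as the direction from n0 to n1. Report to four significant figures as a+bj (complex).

Element admittances at ω=9700 rad/s:
  Y(R1) = 0.008197+0.000j S between n0,n1
  I1: injects 0.00232 A into n2 (from n0)
  Y(C1) = 0.000+0.1067j S between n0,n1
  Y(R2) = 0.006579+0.000j S between n2,n0
  Y(R3) = 0.5155+0.000j S between n2,n1
  I2: injects 0.0134 A into n2 (from n0)
  I3: injects 0.00368 A into n2 (from n0)
  I4: injects 0.022 A into n2 (from n0)
Assemble and solve the 2×2 MNA system:
  V(n1)=0.05177-0.3760j  V(n2)=0.1304-0.3712j

-0.0004244+0.003082j A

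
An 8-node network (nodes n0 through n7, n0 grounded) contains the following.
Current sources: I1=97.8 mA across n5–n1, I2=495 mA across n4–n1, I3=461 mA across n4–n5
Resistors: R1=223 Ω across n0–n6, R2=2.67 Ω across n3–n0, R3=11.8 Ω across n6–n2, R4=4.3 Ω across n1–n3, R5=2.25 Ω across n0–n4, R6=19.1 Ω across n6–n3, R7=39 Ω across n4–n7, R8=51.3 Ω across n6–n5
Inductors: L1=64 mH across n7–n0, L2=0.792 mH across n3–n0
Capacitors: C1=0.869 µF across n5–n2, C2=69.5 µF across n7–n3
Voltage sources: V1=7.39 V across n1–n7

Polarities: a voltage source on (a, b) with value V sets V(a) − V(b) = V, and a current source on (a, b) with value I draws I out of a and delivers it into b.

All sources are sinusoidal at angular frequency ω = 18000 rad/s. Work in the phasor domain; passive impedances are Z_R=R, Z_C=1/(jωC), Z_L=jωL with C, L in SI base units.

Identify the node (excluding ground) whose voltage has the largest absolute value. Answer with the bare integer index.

5

MNA unknowns: 7 node voltages V₁..V_7 plus 1 source current (V1)
I1: z[5]−=0.0978, z[1]+=0.0978
R1: Y=0.004484+0.000j on G[0,6]
R2: Y=0.3745+0.000j on G[3,0]
I2: z[4]−=0.495, z[1]+=0.495
I3: z[4]−=0.461, z[5]+=0.461
R3: Y=0.08475+0.000j on G[6,2]
R4: Y=0.2326+0.000j on G[1,3]
R5: Y=0.4444+0.000j on G[0,4]
L1: Y=0.000-0.0008681j on G[7,0]
R6: Y=0.05236+0.000j on G[6,3]
L2: Y=0.000-0.07015j on G[3,0]
C1: Y=0.000+0.01564j on G[5,2]
C2: Y=0.000+1.251j on G[7,3]
R7: Y=0.02564+0.000j on G[4,7]
R8: Y=0.01949+0.000j on G[6,5]
V1: row V1−V7=7.39, i_V1 at 1,7
solve → V1=9.318+1.261j, V2=10.07+2.035j, V3=2.126+0.3176j, V4=-1.929+0.06876j, V5=19.51-7.281j, V6=8.348+0.2925j, V7=1.928+1.261j
aux → i_V1=-1.080-0.2193j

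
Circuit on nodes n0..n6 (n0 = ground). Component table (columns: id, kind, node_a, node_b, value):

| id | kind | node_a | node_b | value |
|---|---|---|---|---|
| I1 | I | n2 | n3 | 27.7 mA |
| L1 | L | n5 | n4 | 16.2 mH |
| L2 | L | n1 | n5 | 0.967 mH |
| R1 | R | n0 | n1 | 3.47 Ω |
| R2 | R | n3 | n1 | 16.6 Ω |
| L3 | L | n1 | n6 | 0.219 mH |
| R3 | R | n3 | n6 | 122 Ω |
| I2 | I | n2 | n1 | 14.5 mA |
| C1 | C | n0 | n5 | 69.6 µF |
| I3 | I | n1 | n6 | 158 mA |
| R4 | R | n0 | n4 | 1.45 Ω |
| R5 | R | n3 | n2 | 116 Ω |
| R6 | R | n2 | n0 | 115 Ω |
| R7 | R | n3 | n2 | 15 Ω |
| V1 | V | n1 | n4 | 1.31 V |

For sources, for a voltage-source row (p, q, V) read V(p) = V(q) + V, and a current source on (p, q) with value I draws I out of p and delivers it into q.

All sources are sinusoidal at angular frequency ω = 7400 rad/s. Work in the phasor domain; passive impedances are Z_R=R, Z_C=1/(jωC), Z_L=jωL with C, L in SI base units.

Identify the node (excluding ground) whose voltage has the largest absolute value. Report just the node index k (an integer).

6

Element admittances at ω=7400 rad/s:
  I1: injects 0.0277 A into n3 (from n2)
  Y(L1) = 0.000-0.008342j S between n5,n4
  Y(L2) = 0.000-0.1397j S between n1,n5
  Y(R1) = 0.2882+0.000j S between n0,n1
  Y(R2) = 0.06024+0.000j S between n3,n1
  Y(L3) = 0.000-0.6171j S between n1,n6
  Y(R3) = 0.008197+0.000j S between n3,n6
  I2: injects 0.0145 A into n1 (from n2)
  Y(C1) = 0.000+0.5150j S between n0,n5
  I3: injects 0.158 A into n6 (from n1)
  Y(R4) = 0.6897+0.000j S between n0,n4
  Y(R5) = 0.008621+0.000j S between n3,n2
  Y(R6) = 0.008696+0.000j S between n2,n0
  Y(R7) = 0.06667+0.000j S between n3,n2
  V1: constraint V(n1)−V(n4) = 1.31
Assemble and solve the 7×7 MNA system:
  V(n1)=0.8867+0.1713j  V(n2)=0.09229+0.1623j  V(n3)=0.6635+0.1810j  V(n4)=-0.4233+0.1713j  V(n5)=-0.3281-0.06915j  V(n6)=0.8899+0.4244j
  i(V1)=-0.2899+0.1190j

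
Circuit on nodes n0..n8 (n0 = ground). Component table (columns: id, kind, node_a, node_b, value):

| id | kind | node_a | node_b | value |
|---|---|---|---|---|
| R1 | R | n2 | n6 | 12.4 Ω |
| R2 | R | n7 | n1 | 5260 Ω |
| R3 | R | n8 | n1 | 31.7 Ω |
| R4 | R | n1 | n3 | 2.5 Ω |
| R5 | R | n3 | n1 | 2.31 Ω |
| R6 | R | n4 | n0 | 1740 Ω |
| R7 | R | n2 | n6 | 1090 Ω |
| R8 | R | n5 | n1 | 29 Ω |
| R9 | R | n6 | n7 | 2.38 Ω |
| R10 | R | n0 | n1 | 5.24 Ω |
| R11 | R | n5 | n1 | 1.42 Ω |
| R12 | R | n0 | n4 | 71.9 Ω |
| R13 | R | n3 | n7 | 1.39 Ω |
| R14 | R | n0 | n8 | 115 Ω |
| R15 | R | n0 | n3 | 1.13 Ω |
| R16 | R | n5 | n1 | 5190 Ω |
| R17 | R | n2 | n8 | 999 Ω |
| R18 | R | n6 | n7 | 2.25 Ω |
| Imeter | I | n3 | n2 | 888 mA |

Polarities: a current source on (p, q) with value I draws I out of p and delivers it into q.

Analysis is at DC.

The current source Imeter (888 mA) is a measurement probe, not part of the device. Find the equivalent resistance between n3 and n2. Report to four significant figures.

MNA unknowns: 8 node voltages V₁..V_8
R1: Y=0.08065 on G[2,6]
R2: Y=0.0001901 on G[7,1]
R3: Y=0.03155 on G[8,1]
R4: Y=0.4000 on G[1,3]
R5: Y=0.4329 on G[3,1]
R6: Y=0.0005747 on G[4,0]
R7: Y=0.0009174 on G[2,6]
R8: Y=0.03448 on G[5,1]
R9: Y=0.4202 on G[6,7]
R10: Y=0.1908 on G[0,1]
R11: Y=0.7042 on G[5,1]
R12: Y=0.01391 on G[0,4]
R13: Y=0.7194 on G[3,7]
R14: Y=0.008696 on G[0,8]
R15: Y=0.8850 on G[0,3]
R16: Y=0.0001927 on G[5,1]
R17: Y=0.001001 on G[2,8]
R18: Y=0.4444 on G[6,7]
Imeter: z[3]−=0.888, z[2]+=0.888
solve → V1=0.006225, V2=12.96, V3=-0.004479, V4=0.000, V5=0.006225, V6=2.224, V7=1.212, V8=0.3192

R_eq = 14.60 Ω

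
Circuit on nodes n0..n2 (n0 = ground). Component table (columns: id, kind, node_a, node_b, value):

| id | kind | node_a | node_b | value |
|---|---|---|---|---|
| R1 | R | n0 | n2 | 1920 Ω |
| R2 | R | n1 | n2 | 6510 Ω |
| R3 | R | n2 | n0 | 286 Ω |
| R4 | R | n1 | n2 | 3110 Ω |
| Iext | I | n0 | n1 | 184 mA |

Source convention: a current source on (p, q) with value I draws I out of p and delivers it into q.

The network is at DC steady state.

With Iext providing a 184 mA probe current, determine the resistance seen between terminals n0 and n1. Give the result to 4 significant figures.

R_eq = 2354. Ω

Apply KCL at each of the 2 non-ground nodes and solve the resulting linear system.
Node n1: branches {R2, R4, Iext} → V_1 = 433.0
Node n2: branches {R1, R2, R3, R4} → V_2 = 45.80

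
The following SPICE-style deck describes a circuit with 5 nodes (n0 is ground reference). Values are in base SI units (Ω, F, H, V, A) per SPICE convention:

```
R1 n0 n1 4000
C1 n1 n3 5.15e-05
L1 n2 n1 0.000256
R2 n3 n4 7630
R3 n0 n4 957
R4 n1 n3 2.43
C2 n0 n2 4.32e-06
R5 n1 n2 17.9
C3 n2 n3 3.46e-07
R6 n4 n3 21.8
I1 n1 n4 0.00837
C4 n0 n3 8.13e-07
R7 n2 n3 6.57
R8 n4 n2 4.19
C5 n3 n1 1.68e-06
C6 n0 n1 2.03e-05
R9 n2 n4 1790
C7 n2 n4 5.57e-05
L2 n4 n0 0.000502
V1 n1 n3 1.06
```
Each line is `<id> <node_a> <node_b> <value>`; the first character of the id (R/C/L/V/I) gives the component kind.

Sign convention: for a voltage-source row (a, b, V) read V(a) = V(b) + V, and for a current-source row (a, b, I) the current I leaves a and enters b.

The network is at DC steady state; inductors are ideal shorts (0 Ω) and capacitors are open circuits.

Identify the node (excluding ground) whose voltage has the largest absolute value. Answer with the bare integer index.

3

Apply KCL at each of the 4 non-ground nodes and solve the resulting linear system.
Node n1: branches {R1, C1, L1, R4, R5, I1, C5, C6, V1} → V_1 = 0.1415
Node n2: branches {L1, C2, R5, C3, R7, R8, R9, C7} → V_2 = 0.1415
Node n3: branches {C1, R2, R4, C3, R6, C4, R7, C5, V1} → V_3 = -0.9185
Node n4: branches {R2, R3, R6, I1, R8, R9, C7, L2} → V_4 = 0.000
Source currents: i(L1)=-0.1952, i(L2)=-3.537e-05, i(V1)=-0.6398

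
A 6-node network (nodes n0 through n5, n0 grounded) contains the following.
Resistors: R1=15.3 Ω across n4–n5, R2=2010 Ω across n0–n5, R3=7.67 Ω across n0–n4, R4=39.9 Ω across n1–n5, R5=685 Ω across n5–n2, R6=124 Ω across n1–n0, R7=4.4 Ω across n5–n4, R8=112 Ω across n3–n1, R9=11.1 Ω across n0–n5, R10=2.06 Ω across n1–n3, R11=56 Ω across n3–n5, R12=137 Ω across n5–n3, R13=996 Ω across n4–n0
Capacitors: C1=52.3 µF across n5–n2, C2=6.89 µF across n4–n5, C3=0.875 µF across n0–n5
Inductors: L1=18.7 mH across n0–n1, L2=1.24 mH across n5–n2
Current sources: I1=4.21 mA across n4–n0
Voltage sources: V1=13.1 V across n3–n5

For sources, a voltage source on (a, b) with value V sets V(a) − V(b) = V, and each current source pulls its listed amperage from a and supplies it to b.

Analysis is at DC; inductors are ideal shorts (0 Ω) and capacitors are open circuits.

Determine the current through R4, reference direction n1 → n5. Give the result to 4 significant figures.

0.2317 A

Element admittances at DC:
  Y(R1) = 0.06536 S between n4,n5
  Y(R2) = 0.0004975 S between n0,n5
  Y(R3) = 0.1304 S between n0,n4
  Y(R4) = 0.02506 S between n1,n5
  Y(R5) = 0.001460 S between n5,n2
  Y(R6) = 0.008065 S between n1,n0
  Y(R7) = 0.2273 S between n5,n4
  Y(R8) = 0.008929 S between n3,n1
  Y(C1) = 0.000 S between n5,n2
  Y(R9) = 0.09009 S between n0,n5
  Y(R10) = 0.4854 S between n1,n3
  L1: short n0↔n1 (DC inductor)
  Y(C2) = 0.000 S between n4,n5
  Y(C3) = 0.000 S between n0,n5
  L2: short n5↔n2 (DC inductor)
  Y(R11) = 0.01786 S between n3,n5
  Y(R12) = 0.007299 S between n5,n3
  I1: injects 0.00421 A into n0 (from n4)
  Y(R13) = 0.001004 S between n4,n0
  V1: constraint V(n3)−V(n5) = 13.1
Assemble and solve the 8×8 MNA system:
  V(n1)=0.000  V(n2)=-9.247  V(n3)=3.853  V(n4)=-6.392  V(n5)=-9.247
  i(L1)=-1.673  i(L2)=0.000  i(V1)=-2.234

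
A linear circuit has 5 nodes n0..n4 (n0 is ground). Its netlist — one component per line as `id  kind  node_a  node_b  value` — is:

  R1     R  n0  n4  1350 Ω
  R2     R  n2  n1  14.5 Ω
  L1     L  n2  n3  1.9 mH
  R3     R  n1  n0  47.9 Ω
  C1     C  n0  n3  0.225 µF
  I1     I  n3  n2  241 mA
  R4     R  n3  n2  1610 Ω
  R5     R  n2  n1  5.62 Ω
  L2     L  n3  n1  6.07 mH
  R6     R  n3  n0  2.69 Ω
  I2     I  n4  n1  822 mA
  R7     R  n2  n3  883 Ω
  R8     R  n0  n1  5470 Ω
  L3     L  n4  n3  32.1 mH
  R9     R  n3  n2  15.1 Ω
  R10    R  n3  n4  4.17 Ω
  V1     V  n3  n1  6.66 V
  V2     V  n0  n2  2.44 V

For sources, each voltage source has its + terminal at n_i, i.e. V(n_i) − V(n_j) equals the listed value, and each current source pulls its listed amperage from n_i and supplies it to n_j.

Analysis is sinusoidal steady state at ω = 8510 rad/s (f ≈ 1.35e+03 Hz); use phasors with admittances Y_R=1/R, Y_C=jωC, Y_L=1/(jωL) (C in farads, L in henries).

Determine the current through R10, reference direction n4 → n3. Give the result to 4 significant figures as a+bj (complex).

-0.8201-0.01270j A

MNA unknowns: 4 node voltages V₁..V_4 plus 2 source currents (V1, V2)
R1: Y=0.0007407+0.000j on G[0,4]
R2: Y=0.06897+0.000j on G[2,1]
L1: Y=0.000-0.06185j on G[2,3]
R3: Y=0.02088+0.000j on G[1,0]
C1: Y=0.000+0.001915j on G[0,3]
I1: z[3]−=0.241, z[2]+=0.241
R4: Y=0.0006211+0.000j on G[3,2]
R5: Y=0.1779+0.000j on G[2,1]
L2: Y=0.000-0.01936j on G[3,1]
R6: Y=0.3717+0.000j on G[3,0]
I2: z[4]−=0.822, z[1]+=0.822
R7: Y=0.001133+0.000j on G[2,3]
R8: Y=0.0001828+0.000j on G[0,1]
L3: Y=0.000-0.003661j on G[4,3]
R9: Y=0.06623+0.000j on G[3,2]
R10: Y=0.2398+0.000j on G[3,4]
V1: row V3−V1=6.66, i_V1 at 3,1
V2: row V0−V2=2.44, i_V2 at 0,2
solve → V1=-5.588+0.3038j, V2=-2.440+0.000j, V3=1.072+0.3038j, V4=-2.347+0.2508j
aux → i_V1=-1.717+0.2103j, i_V2=0.2786+0.1216j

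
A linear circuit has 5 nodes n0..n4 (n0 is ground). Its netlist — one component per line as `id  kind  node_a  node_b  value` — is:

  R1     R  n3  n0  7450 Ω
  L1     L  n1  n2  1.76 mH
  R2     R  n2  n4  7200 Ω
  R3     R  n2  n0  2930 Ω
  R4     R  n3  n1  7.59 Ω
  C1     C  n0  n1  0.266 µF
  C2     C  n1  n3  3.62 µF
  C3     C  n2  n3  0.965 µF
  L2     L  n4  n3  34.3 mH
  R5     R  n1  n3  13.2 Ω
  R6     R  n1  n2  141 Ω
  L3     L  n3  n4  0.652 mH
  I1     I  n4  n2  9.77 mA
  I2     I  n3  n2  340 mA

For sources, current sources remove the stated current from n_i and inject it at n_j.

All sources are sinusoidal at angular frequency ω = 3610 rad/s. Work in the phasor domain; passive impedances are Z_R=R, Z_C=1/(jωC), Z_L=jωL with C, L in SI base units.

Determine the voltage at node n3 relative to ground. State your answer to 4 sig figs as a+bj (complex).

Element admittances at ω=3610 rad/s:
  Y(R1) = 0.0001342+0.000j S between n3,n0
  Y(L1) = 0.000-0.1574j S between n1,n2
  Y(R2) = 0.0001389+0.000j S between n2,n4
  Y(R3) = 0.0003413+0.000j S between n2,n0
  Y(R4) = 0.1318+0.000j S between n3,n1
  Y(C1) = 0.000+0.0009603j S between n0,n1
  Y(C2) = 0.000+0.01307j S between n1,n3
  Y(C3) = 0.000+0.003484j S between n2,n3
  Y(L2) = 0.000-0.008076j S between n4,n3
  Y(R5) = 0.07576+0.000j S between n1,n3
  Y(R6) = 0.007092+0.000j S between n1,n2
  Y(L3) = 0.000-0.4249j S between n3,n4
  I1: injects 0.00977 A into n2 (from n4)
  I2: injects 0.34 A into n2 (from n3)
Assemble and solve the 4×4 MNA system:
  V(n1)=-0.5874-0.4769j  V(n2)=-0.4386+1.785j  V(n3)=-2.297-0.3364j  V(n4)=-2.298-0.3584j

-2.297-0.3364j V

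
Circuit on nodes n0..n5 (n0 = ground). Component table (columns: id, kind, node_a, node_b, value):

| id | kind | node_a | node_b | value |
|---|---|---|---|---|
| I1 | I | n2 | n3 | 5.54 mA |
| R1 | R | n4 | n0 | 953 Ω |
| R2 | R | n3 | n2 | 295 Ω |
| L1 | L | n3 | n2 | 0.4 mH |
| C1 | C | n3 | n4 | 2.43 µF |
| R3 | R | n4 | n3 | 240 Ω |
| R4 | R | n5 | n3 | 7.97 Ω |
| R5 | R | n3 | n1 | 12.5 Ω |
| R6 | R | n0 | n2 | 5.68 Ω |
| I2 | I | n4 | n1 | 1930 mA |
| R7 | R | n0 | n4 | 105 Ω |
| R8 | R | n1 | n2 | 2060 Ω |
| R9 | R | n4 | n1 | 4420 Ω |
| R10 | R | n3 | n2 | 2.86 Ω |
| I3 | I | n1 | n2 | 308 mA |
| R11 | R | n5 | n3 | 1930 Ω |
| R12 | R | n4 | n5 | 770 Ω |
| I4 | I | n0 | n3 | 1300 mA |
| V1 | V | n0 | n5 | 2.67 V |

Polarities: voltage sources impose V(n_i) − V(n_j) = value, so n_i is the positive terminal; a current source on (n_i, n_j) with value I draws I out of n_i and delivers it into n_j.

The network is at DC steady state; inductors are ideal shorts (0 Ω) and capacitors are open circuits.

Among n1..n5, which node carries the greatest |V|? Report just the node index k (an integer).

4

Element admittances at DC:
  I1: injects 0.00554 A into n3 (from n2)
  Y(R1) = 0.001049 S between n4,n0
  Y(R2) = 0.003390 S between n3,n2
  L1: short n3↔n2 (DC inductor)
  Y(C1) = 0.000 S between n3,n4
  Y(R3) = 0.004167 S between n4,n3
  Y(R4) = 0.1255 S between n5,n3
  Y(R5) = 0.08000 S between n3,n1
  Y(R6) = 0.1761 S between n0,n2
  I2: injects 1.93 A into n1 (from n4)
  Y(R7) = 0.009524 S between n0,n4
  Y(R8) = 0.0004854 S between n1,n2
  Y(R9) = 0.0002262 S between n4,n1
  Y(R10) = 0.3497 S between n3,n2
  I3: injects 0.308 A into n2 (from n1)
  Y(R11) = 0.0005181 S between n5,n3
  Y(R12) = 0.001299 S between n4,n5
  I4: injects 1.3 A into n3 (from n0)
  V1: constraint V(n0)−V(n5) = 2.67
Assemble and solve the 7×7 MNA system:
  V(n1)=27.51  V(n2)=7.758  V(n3)=7.758  V(n4)=-116.5  V(n5)=-2.670
  i(L1)=1.054  i(V1)=-1.166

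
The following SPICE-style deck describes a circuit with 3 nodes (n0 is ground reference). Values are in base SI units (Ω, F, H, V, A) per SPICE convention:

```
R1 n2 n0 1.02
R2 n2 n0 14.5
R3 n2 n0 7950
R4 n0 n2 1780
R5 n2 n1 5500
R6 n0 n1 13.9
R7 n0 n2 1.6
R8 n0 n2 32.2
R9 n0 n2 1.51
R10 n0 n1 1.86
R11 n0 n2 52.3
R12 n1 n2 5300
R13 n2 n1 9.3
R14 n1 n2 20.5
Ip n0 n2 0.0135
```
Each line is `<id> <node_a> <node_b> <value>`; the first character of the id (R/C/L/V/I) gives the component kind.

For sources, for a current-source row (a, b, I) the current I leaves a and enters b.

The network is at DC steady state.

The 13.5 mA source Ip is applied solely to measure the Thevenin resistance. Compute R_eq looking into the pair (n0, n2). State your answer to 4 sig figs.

R_eq = 0.3981 Ω

Apply KCL at each of the 2 non-ground nodes and solve the resulting linear system.
Node n1: branches {R5, R6, R10, R12, R13, R14} → V_1 = 0.001099
Node n2: branches {R1, R2, R3, R4, R5, R7, R8, R9, R11, R12, R13, R14, Ip} → V_2 = 0.005374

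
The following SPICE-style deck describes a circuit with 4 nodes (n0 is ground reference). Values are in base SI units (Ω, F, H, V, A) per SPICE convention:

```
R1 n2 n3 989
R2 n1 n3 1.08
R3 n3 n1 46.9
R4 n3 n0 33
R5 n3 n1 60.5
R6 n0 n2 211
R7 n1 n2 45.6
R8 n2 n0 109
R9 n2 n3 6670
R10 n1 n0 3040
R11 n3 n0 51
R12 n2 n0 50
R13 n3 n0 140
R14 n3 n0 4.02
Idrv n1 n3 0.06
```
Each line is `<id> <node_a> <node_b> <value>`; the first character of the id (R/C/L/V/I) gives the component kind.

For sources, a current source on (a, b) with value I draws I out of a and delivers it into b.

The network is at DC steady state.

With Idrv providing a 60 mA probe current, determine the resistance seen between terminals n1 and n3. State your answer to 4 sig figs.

Element admittances at DC:
  Y(R1) = 0.001011 S between n2,n3
  Y(R2) = 0.9259 S between n1,n3
  Y(R3) = 0.02132 S between n3,n1
  Y(R4) = 0.03030 S between n3,n0
  Y(R5) = 0.01653 S between n3,n1
  Y(R6) = 0.004739 S between n0,n2
  Y(R7) = 0.02193 S between n1,n2
  Y(R8) = 0.009174 S between n2,n0
  Y(R9) = 0.0001499 S between n2,n3
  Y(R10) = 0.0003289 S between n1,n0
  Y(R11) = 0.01961 S between n3,n0
  Y(R12) = 0.02000 S between n2,n0
  Y(R13) = 0.007143 S between n3,n0
  Y(R14) = 0.2488 S between n3,n0
  Idrv: injects 0.06 A into n3 (from n1)
Assemble and solve the 3×3 MNA system:
  V(n1)=-0.05884  V(n2)=-0.02258  V(n3)=0.002568

R_eq = 1.023 Ω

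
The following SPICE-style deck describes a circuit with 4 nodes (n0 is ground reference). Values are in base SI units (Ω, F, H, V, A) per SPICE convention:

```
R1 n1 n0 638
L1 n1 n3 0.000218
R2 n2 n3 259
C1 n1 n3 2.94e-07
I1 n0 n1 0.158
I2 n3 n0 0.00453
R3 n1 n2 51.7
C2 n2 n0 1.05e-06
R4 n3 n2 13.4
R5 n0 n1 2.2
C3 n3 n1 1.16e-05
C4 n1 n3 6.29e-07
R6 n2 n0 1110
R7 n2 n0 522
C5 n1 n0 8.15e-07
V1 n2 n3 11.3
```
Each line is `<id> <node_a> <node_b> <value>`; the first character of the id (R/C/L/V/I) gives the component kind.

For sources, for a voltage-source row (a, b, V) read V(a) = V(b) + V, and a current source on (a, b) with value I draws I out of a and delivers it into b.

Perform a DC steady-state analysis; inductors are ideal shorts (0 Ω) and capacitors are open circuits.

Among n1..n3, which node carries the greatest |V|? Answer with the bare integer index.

2

Apply KCL at each of the 3 non-ground nodes and solve the resulting linear system.
Node n1: branches {R1, L1, C1, I1, R3, R5, C3, C4, C5} → V_1 = 0.2651
Node n2: branches {R2, R3, C2, R4, R6, R7, V1} → V_2 = 11.57
Node n3: branches {L1, R2, C1, I2, R4, C3, C4, V1} → V_3 = 0.2651
Source currents: i(L1)=0.2557, i(V1)=-1.138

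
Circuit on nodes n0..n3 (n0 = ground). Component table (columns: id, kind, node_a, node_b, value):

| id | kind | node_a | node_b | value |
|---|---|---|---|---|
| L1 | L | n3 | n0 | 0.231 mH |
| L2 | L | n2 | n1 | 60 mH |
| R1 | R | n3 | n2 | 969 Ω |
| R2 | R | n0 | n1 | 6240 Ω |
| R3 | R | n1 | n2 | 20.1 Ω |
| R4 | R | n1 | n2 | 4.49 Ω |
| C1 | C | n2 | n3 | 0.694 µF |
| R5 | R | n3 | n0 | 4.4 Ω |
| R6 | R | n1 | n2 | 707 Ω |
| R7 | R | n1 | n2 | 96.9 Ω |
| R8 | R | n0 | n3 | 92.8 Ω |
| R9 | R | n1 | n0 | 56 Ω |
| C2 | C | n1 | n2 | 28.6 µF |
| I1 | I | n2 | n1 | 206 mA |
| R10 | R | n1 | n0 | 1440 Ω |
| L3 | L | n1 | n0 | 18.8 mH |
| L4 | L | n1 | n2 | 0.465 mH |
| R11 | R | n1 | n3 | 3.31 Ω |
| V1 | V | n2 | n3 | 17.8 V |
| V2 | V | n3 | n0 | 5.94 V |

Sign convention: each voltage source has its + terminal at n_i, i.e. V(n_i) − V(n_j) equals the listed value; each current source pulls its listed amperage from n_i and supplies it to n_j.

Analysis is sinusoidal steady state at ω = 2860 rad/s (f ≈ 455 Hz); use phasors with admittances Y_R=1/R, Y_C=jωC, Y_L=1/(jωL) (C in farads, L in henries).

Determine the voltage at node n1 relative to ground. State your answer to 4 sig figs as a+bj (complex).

19.37-4.282j V

MNA unknowns: 3 node voltages V₁..V_3 plus 2 source currents (V1, V2)
L1: Y=0.000-1.514j on G[3,0]
L2: Y=0.000-0.005828j on G[2,1]
R1: Y=0.001032+0.000j on G[3,2]
R2: Y=0.0001603+0.000j on G[0,1]
R3: Y=0.04975+0.000j on G[1,2]
R4: Y=0.2227+0.000j on G[1,2]
C1: Y=0.000+0.001985j on G[2,3]
R5: Y=0.2273+0.000j on G[3,0]
R6: Y=0.001414+0.000j on G[1,2]
R7: Y=0.01032+0.000j on G[1,2]
R8: Y=0.01078+0.000j on G[0,3]
R9: Y=0.01786+0.000j on G[1,0]
C2: Y=0.000+0.08180j on G[1,2]
I1: z[2]−=0.206, z[1]+=0.206
R10: Y=0.0006944+0.000j on G[1,0]
L3: Y=0.000-0.01860j on G[1,0]
L4: Y=0.000-0.7519j on G[1,2]
R11: Y=0.3021+0.000j on G[1,3]
V1: row V2−V3=17.8, i_V1 at 2,3
V2: row V3−V0=5.94, i_V2 at 3,0
solve → V1=19.37-4.282j, V2=23.74+0.000j, V3=5.940+0.000j
aux → i_V1=-4.360+1.699j, i_V2=-1.697+9.431j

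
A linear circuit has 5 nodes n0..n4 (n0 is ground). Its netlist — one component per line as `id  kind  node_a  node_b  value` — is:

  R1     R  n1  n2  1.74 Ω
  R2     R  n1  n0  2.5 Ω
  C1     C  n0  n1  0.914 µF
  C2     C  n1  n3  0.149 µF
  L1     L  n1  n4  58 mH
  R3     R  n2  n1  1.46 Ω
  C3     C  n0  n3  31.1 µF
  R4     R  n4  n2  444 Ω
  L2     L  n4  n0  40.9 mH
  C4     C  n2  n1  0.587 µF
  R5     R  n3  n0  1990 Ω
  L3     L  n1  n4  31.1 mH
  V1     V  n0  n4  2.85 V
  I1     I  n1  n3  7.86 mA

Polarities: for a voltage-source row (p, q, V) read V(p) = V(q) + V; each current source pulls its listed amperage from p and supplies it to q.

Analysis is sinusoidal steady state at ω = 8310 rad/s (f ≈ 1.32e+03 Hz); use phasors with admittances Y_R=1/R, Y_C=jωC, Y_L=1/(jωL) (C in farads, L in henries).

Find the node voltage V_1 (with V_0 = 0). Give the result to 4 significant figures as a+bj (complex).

-0.03507+0.04237j V

Apply KCL at each of the 4 non-ground nodes and solve the resulting linear system.
Node n1: branches {R1, R2, C1, C2, L1, R3, C4, L3, I1} → V_1 = -0.03507+0.04237j
Node n2: branches {R1, R3, R4, C4} → V_2 = -0.04010+0.04231j
Node n3: branches {C2, C3, R5, I1} → V_3 = -0.0001090-0.03007j
Node n4: branches {L1, R4, L2, L3, V1} → V_4 = -2.850+0.000j
Source currents: i(V1)=-0.006580+0.02502j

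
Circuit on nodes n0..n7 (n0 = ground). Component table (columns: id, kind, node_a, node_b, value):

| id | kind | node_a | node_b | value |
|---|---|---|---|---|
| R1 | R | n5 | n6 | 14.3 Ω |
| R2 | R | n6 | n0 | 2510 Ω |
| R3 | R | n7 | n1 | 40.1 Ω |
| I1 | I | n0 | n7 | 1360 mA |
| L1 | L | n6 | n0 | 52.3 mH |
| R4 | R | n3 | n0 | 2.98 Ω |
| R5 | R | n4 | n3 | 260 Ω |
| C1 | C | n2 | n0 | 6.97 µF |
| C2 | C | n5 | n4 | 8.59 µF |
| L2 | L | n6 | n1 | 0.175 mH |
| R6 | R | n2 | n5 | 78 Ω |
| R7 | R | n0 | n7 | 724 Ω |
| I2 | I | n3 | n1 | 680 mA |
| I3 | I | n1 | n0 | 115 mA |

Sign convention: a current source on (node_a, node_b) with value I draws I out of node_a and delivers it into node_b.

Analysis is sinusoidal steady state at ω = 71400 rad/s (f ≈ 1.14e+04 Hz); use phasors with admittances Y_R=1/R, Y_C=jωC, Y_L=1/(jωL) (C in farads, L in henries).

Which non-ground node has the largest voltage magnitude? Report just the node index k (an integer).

MNA unknowns: 7 node voltages V₁..V_7
R1: Y=0.06993+0.000j on G[5,6]
R2: Y=0.0003984+0.000j on G[6,0]
R3: Y=0.02494+0.000j on G[7,1]
I1: z[0]−=1.36, z[7]+=1.36
L1: Y=0.000-0.0002678j on G[6,0]
R4: Y=0.3356+0.000j on G[3,0]
R5: Y=0.003846+0.000j on G[4,3]
C1: Y=0.000+0.4977j on G[2,0]
C2: Y=0.000+0.6133j on G[5,4]
L2: Y=0.000-0.08003j on G[6,1]
R6: Y=0.01282+0.000j on G[2,5]
R7: Y=0.001381+0.000j on G[0,7]
I2: z[3]−=0.68, z[1]+=0.68
I3: z[1]−=0.115, z[0]+=0.115
solve → V1=122.4+19.63j, V2=0.02307-2.538j, V3=-0.8869-0.01154j, V4=98.53-1.019j, V5=98.53-1.642j, V6=122.1-1.533j, V7=167.6+18.60j

7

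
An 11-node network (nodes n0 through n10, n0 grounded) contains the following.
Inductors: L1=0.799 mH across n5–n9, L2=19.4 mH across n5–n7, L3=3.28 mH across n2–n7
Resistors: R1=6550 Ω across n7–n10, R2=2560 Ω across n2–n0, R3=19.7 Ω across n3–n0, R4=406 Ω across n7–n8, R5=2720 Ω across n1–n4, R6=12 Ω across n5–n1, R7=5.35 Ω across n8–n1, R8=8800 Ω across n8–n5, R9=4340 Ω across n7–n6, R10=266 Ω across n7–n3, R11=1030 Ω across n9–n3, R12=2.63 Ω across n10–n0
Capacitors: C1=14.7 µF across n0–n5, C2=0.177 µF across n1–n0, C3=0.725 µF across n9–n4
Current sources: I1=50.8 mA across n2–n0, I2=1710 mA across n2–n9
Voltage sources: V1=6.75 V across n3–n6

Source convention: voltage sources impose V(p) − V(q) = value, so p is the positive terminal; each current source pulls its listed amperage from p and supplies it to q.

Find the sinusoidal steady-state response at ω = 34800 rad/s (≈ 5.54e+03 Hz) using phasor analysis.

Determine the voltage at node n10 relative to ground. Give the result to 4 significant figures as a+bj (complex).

-0.1027-0.01857j V

Apply KCL at each of the 10 non-ground nodes and solve the resulting linear system.
Node n1: branches {C2, R5, R6, R7} → V_1 = -6.872-2.518j
Node n2: branches {R2, I1, L3, I2} → V_2 = -266.4-235.4j
Node n3: branches {R3, R10, R11, V1} → V_3 = -18.26-2.529j
Node n4: branches {R5, C3} → V_4 = 1.602+45.07j
Node n5: branches {L1, C1, L2, R6, R8} → V_5 = 0.5273-1.962j
Node n6: branches {R9, V1} → V_6 = -25.01-2.529j
Node n7: branches {R1, L2, L3, R4, R9, R10} → V_7 = -255.9-46.26j
Node n8: branches {R4, R7, R8} → V_8 = -10.10-3.087j
Node n9: branches {L1, I2, R11, C3} → V_9 = 2.295+44.94j
Node n10: branches {R1, R12} → V_10 = -0.1027-0.01857j
Source currents: i(V1)=0.05320+0.01008j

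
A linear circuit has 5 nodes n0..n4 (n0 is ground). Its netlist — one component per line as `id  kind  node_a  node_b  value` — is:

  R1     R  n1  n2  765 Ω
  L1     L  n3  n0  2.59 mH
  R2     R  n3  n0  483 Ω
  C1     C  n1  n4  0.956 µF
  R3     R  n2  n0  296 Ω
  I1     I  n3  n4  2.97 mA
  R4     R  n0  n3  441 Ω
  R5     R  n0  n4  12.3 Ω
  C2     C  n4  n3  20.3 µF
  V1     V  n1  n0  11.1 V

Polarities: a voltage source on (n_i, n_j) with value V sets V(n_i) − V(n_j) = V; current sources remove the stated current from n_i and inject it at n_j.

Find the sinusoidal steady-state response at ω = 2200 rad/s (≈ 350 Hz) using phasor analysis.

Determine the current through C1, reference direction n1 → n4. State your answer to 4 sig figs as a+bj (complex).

Element admittances at ω=2200 rad/s:
  Y(R1) = 0.001307+0.000j S between n1,n2
  Y(L1) = 0.000-0.1755j S between n3,n0
  Y(R2) = 0.002070+0.000j S between n3,n0
  Y(C1) = 0.000+0.002103j S between n1,n4
  Y(R3) = 0.003378+0.000j S between n2,n0
  I1: injects 0.00297 A into n4 (from n3)
  Y(R4) = 0.002268+0.000j S between n0,n3
  Y(R5) = 0.08130+0.000j S between n0,n4
  Y(C2) = 0.000+0.04466j S between n4,n3
  V1: constraint V(n1)−V(n0) = 11.1
Assemble and solve the 5×5 MNA system:
  V(n1)=11.10+0.000j  V(n2)=3.097+0.000j  V(n3)=-0.05985-0.07450j  V(n4)=0.1681+0.1576j
  i(V1)=-0.01079-0.02299j

0.0003314+0.02299j A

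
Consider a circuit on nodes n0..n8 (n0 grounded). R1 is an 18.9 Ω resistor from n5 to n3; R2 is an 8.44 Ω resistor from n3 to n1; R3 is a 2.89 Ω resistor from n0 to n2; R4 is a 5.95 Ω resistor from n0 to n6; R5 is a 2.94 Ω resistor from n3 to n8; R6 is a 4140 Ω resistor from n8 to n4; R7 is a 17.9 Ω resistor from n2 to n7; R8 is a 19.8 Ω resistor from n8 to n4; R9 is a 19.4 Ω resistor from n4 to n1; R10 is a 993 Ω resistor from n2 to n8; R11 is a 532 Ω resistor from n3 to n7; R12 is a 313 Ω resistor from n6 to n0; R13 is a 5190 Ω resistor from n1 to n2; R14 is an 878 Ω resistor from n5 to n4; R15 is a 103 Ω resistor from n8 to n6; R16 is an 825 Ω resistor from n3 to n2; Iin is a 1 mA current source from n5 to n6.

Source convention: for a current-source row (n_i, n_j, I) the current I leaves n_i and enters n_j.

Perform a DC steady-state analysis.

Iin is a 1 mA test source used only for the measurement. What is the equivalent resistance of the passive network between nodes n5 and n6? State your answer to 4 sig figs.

R_eq = 92.64 Ω

Element admittances at DC:
  Y(R1) = 0.05291 S between n5,n3
  Y(R2) = 0.1185 S between n3,n1
  Y(R3) = 0.3460 S between n0,n2
  Y(R4) = 0.1681 S between n0,n6
  Y(R5) = 0.3401 S between n3,n8
  Y(R6) = 0.0002415 S between n8,n4
  Y(R7) = 0.05587 S between n2,n7
  Y(R8) = 0.05051 S between n8,n4
  Y(R9) = 0.05155 S between n4,n1
  Y(R10) = 0.001007 S between n2,n8
  Y(R11) = 0.001880 S between n3,n7
  Y(R12) = 0.003195 S between n6,n0
  Y(R13) = 0.0001927 S between n1,n2
  Y(R14) = 0.001139 S between n5,n4
  Y(R15) = 0.009709 S between n8,n6
  Y(R16) = 0.001212 S between n3,n2
  Iin: injects 0.001 A into n6 (from n5)
Assemble and solve the 8×8 MNA system:
  V(n1)=-0.07201  V(n2)=-0.0008682  V(n3)=-0.07240  V(n4)=-0.07138  V(n5)=-0.09088  V(n6)=0.001754  V(n7)=-0.003197  V(n8)=-0.07030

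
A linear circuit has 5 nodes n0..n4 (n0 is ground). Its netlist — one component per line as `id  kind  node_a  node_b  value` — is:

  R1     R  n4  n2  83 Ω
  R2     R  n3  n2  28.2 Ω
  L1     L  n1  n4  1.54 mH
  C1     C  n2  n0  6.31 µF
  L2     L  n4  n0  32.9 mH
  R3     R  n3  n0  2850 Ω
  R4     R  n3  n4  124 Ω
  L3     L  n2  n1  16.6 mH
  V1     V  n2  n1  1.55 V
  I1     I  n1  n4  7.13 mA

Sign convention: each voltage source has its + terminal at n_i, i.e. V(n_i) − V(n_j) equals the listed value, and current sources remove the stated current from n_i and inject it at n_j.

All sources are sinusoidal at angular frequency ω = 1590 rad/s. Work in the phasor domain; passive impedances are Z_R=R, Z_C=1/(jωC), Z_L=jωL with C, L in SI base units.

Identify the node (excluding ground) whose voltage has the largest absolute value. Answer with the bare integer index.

MNA unknowns: 4 node voltages V₁..V_4 plus 1 source current (V1)
R1: Y=0.01205+0.000j on G[4,2]
R2: Y=0.03546+0.000j on G[3,2]
L1: Y=0.000-0.4084j on G[1,4]
C1: Y=0.000+0.01003j on G[2,0]
L2: Y=0.000-0.01912j on G[4,0]
R3: Y=0.0003509+0.000j on G[3,0]
R4: Y=0.008065+0.000j on G[3,4]
L3: Y=0.000-0.03789j on G[2,1]
V1: row V2−V1=1.55, i_V1 at 2,1
I1: z[1]−=0.00713, z[4]+=0.00713
solve → V1=1.866-0.3342j, V2=3.416-0.3342j, V3=3.090-0.3128j, V4=1.787-0.2321j
aux → i_V1=-0.03457+0.02644j

2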